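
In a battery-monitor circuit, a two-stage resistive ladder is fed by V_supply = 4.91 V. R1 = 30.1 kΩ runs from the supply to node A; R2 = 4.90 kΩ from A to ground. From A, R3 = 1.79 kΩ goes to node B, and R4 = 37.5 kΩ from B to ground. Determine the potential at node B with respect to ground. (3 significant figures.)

V_B ≈ 0.593 V

Looking into the second stage from A: R3 + R4 = 39.29 kΩ appears in parallel with R2.
R2 ‖ (R3+R4) = 4.357 kΩ.
First divider: V_A = V_supply · 4.357/(30.1 + 4.357) = 0.6208 V.
V_B = V_A × 0.9544 = 0.5925 V.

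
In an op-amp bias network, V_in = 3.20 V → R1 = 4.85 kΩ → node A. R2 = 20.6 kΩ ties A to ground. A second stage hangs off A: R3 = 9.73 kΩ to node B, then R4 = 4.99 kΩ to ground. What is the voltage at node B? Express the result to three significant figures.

The second stage (R3 + R4 = 14.72 kΩ) loads node A in parallel with R2.
Effective lower resistance at A: R2 ‖ 14.72 = 8.585 kΩ.
V_A = 3.20 × 8.585/(4.85 + 8.585) = 2.045 V.
V_B = V_A × 0.3390 = 0.6932 V.

V_B ≈ 0.693 V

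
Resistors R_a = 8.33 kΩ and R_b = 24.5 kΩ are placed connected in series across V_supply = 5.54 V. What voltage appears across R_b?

V ≈ 4.13 V

Total series resistance ΣR = 8.33 + 24.5 = 32.83 kΩ.
V = V_supply · R/ΣR = 5.54 × 0.7463 = 4.134 V.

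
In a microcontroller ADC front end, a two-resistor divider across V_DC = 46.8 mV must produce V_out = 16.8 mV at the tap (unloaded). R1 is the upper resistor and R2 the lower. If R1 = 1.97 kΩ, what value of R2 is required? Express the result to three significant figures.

V_out/V_DC = R2/(R1+R2) = 0.3590.
Rearranging, R2 = R1·k/(1−k) = 1.97 × 0.5600 = 1.103 kΩ.

R2 ≈ 1.10 kΩ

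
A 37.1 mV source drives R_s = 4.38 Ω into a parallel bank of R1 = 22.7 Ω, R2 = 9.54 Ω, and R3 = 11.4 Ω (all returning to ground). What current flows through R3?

I ≈ 1.60 mA

Parallel bank: R_p = 1/(1/22.7 + 1/9.54 + 1/11.4) = 4.227 Ω.
V_A by voltage divider: V_A = 37.1 × 4.227/(4.38 + 4.227) = 18.22 mV.
I(R3) = V_A / R3 = 18.22/11.4 = 1.598 mA.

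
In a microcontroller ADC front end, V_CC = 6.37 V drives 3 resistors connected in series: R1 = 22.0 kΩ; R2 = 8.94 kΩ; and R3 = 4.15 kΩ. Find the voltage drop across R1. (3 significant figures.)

V ≈ 3.99 V

Series total: ΣR = 22.0 + 8.94 + 4.15 = 35.09 kΩ.
V = V_CC · R/ΣR = 6.37 × 0.6270 = 3.994 V.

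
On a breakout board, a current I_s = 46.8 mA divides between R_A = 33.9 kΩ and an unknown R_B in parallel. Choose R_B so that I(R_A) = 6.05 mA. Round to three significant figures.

The fraction through R_A equals R_B/(R_A+R_B).
6.05/46.8 = R_B/(R_A + R_B) → R_B = R_A · (0.1293)/(1 − 0.1293) = 33.9 × 0.1485 = 5.033 kΩ.

R_B ≈ 5.03 kΩ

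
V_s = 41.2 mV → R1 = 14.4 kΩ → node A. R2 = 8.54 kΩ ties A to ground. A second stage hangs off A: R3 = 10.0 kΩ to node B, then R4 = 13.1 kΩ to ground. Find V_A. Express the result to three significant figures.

V_A ≈ 12.4 mV

The second stage (R3 + R4 = 23.10 kΩ) loads node A in parallel with R2.
Effective lower resistance at A: R2 ‖ 23.10 = 6.235 kΩ.
First divider: V_A = V_s · 6.235/(14.4 + 6.235) = 12.45 mV.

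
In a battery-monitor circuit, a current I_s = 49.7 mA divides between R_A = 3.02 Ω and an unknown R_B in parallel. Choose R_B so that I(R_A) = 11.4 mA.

R_B ≈ 0.899 Ω

Two-branch current divider: I_A = I_s · R_B/(R_A + R_B).
With f = 0.2294, R_B = R_A · f/(1−f) = 3.02 × 0.2977 = 0.8989 Ω.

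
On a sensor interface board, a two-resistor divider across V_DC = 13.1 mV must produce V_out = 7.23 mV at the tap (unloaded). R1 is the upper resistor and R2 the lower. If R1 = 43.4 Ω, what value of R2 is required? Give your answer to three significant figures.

Required fraction k = V_out/V_DC = 0.5519.
R2 = R1 · 0.5519/(1 − 0.5519) = 53.46 Ω.

R2 ≈ 53.5 Ω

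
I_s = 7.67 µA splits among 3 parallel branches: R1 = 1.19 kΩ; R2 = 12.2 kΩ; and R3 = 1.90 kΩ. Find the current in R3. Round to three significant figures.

Total conductance ΣG = 1/1.19 + 1/12.2 + 1/1.90 = 1.449 (units of 1/kΩ).
By the current-divider rule, I = I_s · G_k/ΣG = 7.67 × 0.3633 = 2.787 µA.

I ≈ 2.79 µA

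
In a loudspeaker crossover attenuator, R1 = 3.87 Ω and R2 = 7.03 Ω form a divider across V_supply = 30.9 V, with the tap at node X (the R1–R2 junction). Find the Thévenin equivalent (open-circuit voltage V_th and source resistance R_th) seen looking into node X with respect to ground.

With X open, the divider is unloaded: V_th = 30.9 × 7.03/10.90 = 19.93 V.
Looking into X with the source shorted: R_th = R1·R2/(R1+R2) = 3.870 × 7.03/10.90 = 2.496 Ω.

V_th ≈ 19.9 V, R_th ≈ 2.50 Ω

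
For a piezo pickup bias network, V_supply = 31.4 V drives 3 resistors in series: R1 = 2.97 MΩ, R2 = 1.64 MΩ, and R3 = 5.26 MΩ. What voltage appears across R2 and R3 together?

V ≈ 22.0 V

Series total: ΣR = 2.97 + 1.64 + 5.26 = 9.870 MΩ.
R_{R2..R3} = 1.64 + 5.26 = 6.900 MΩ.
V = V_supply · R/ΣR = 31.4 × 0.6991 = 21.95 V.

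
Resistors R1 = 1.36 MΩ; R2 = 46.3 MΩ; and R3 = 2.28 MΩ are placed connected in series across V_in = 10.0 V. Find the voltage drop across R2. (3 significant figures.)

Total series resistance ΣR = 1.36 + 46.3 + 2.28 = 49.94 MΩ.
V = V_in · R/ΣR = 10.0 × 0.9271 = 9.271 V.

V ≈ 9.27 V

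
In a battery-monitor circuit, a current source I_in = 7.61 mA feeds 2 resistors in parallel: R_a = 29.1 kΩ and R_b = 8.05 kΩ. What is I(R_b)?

Two-branch current divider: I_k = I_in · R_other/(R_1 + R_2).
I(R_b) = 7.61 × 29.1/(29.1 + 8.05) = 7.61 × 0.7833 = 5.961 mA.

I ≈ 5.96 mA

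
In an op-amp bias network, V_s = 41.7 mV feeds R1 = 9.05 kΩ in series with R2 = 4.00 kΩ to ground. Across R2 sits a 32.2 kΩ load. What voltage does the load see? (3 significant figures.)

V_out ≈ 11.8 mV

The load sits in parallel with R2, giving an effective lower resistance R2' = R2·R_L/(R2+R_L) = 3.558 kΩ.
Then V_out = V_s · R2'/(R1 + R2') = 41.7 × 3.558/12.61 = 11.77 mV.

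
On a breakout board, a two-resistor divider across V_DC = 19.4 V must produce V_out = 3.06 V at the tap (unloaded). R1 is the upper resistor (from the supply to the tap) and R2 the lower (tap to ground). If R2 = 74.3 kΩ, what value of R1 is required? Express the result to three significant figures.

R1 ≈ 397 kΩ

Required fraction k = V_out/V_DC = 0.1577.
So R1 = R2 · (V_DC/V_out − 1) = 74.3 × (19.4/3.06 − 1) = 74.3 × 5.340 = 396.8 kΩ.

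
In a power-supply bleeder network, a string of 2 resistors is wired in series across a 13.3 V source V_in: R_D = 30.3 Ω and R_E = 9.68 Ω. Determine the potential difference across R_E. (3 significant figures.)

V ≈ 3.22 V

ΣR = 30.3 + 9.68 = 39.98 Ω.
V = V_in · R/ΣR = 13.3 × 0.2421 = 3.220 V.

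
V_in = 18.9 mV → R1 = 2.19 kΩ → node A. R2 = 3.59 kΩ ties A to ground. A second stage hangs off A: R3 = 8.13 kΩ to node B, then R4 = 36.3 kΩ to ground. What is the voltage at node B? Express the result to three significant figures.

The second stage (R3 + R4 = 44.43 kΩ) loads node A in parallel with R2.
R2 ‖ (R3+R4) = 3.322 kΩ.
V_A = 18.9 × 3.322/(2.19 + 3.322) = 11.39 mV.
Stage 2 is unloaded, so V_B = V_A · R4/(R3+R4) = 11.39 × 36.3/44.43 = 9.306 mV.

V_B ≈ 9.31 mV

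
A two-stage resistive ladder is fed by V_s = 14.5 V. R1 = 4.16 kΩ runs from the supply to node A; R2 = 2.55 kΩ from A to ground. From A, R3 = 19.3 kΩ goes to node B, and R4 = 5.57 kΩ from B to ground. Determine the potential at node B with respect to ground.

V_B ≈ 1.16 V

Looking into the second stage from A: R3 + R4 = 24.87 kΩ appears in parallel with R2.
R2 ‖ (R3+R4) = 2.313 kΩ.
So V_A = 14.5 × 0.3573 = 5.181 V.
Then the unloaded second divider: V_B = V_A × R4/(R3+R4) = 5.181 × 0.2240 = 1.160 V.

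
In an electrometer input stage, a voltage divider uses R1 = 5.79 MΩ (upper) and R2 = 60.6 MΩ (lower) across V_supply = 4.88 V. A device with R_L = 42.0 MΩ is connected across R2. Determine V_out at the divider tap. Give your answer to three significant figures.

V_out ≈ 3.96 V

R2 ‖ R_L = (60.6 × 42.0)/(60.6 + 42.0) = 24.81 MΩ.
Now apply the divider: V_out = 4.88 × 0.8108 = 3.957 V.
(Unloaded it would be 4.45 V; the load pulls it down.)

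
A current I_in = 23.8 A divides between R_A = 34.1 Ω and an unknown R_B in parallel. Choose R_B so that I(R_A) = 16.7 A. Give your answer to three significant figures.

R_B ≈ 80.2 Ω

Two-branch current divider: I_A = I_in · R_B/(R_A + R_B).
16.7/23.8 = R_B/(R_A + R_B) → R_B = R_A · (0.7017)/(1 − 0.7017) = 34.1 × 2.352 = 80.21 Ω.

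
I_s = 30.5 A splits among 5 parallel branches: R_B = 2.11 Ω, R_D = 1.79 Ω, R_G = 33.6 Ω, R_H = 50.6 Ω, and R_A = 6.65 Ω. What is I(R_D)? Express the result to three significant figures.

I ≈ 13.8 A

Total conductance ΣG = 1/2.11 + 1/1.79 + 1/33.6 + 1/50.6 + 1/6.65 = 1.232 (units of 1/Ω).
By the current-divider rule, I = I_s · G_k/ΣG = 30.5 × 0.4533 = 13.82 A.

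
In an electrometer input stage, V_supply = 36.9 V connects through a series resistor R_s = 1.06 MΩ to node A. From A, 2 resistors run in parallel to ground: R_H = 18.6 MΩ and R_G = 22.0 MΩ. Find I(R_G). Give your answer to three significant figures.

Parallel bank: R_p = 1/(1/18.6 + 1/22.0) = 10.08 MΩ.
Node voltage V_A = V_supply · R_p/(R_s + R_p) = 36.9 × 0.9048 = 33.39 V.
Branch current I = V_A/R_G = 33.39/22.0 = 1.518 µA.

I ≈ 1.52 µA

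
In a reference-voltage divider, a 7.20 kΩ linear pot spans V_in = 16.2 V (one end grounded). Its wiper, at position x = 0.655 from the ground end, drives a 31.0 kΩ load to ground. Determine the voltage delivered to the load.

V_out ≈ 10.1 V

Lower segment x·R_p = 4.716 kΩ; upper segment (1−x)·R_p = 2.484 kΩ.
R_L loads the lower segment: effective lower R = 4.093 kΩ.
Then V_out = V_in · 4.093/(2.484 + 4.093) = 10.08 V.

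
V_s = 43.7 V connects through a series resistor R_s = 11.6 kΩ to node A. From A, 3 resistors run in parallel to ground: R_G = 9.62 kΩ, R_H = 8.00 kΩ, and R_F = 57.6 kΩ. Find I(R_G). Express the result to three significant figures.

I ≈ 1.18 mA

Combine the parallel branches: R_p = (1/9.62 + 1/8.00 + 1/57.6)⁻¹ = 4.060 kΩ.
V_A by voltage divider: V_A = 43.7 × 4.060/(11.6 + 4.060) = 11.33 V.
I(R_G) = V_A / R_G = 11.33/9.62 = 1.178 mA.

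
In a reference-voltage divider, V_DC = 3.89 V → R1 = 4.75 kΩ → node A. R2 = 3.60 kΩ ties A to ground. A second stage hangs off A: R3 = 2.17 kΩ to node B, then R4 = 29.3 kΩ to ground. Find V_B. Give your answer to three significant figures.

V_B ≈ 1.47 V

The second stage (R3 + R4 = 31.47 kΩ) loads node A in parallel with R2.
Effective lower resistance at A: R2 ‖ 31.47 = 3.230 kΩ.
So V_A = 3.89 × 0.4048 = 1.575 V.
Then the unloaded second divider: V_B = V_A × R4/(R3+R4) = 1.575 × 0.9310 = 1.466 V.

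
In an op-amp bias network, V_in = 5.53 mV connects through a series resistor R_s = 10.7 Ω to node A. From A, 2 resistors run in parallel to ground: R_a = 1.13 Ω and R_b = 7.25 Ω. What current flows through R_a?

Equivalent of the parallel group: R_p = 0.9776 Ω.
Node voltage V_A = V_in · R_p/(R_s + R_p) = 5.53 × 0.08372 = 0.4630 mV.
Branch current I = V_A/R_a = 0.4630/1.13 = 0.4097 mA.
(Check via current divider: I_total = 0.4736 mA; share G_k/ΣG = 0.8652 → same result.)

I ≈ 0.410 mA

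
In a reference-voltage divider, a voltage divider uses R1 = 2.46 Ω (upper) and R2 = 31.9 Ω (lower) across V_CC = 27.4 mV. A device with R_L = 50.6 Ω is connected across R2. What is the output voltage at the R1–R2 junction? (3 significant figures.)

V_out ≈ 24.3 mV

R2 ‖ R_L = (31.9 × 50.6)/(31.9 + 50.6) = 19.57 Ω.
Now apply the divider: V_out = 27.4 × 0.8883 = 24.34 mV.
(Unloaded it would be 25.4 mV; the load pulls it down.)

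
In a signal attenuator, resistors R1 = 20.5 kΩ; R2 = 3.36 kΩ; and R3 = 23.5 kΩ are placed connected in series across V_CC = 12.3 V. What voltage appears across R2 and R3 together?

ΣR = 20.5 + 3.36 + 23.5 = 47.36 kΩ.
R_{R2..R3} = 3.36 + 23.5 = 26.86 kΩ.
Voltage divider: V = V_CC · (26.86 / 47.36) = 12.3 × 0.5671 = 6.976 V.

V ≈ 6.98 V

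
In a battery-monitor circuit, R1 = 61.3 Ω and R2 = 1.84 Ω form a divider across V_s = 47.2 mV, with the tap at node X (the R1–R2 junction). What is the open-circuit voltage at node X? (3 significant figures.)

V_th ≈ 1.38 mV

V_th is the unloaded tap voltage: V_s · R2/(R1+R2) = 47.2 × 0.02914 = 1.375 mV.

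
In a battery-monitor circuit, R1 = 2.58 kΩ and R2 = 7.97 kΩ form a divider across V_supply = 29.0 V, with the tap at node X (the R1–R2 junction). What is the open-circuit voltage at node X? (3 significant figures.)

V_th ≈ 21.9 V

With X open, the divider is unloaded: V_th = 29.0 × 7.97/10.55 = 21.91 V.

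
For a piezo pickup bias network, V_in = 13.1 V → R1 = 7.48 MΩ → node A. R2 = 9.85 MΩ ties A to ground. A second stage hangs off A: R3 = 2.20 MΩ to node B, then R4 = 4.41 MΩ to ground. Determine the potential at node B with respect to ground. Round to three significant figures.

V_B ≈ 3.02 V

The second stage (R3 + R4 = 6.610 MΩ) loads node A in parallel with R2.
Effective lower resistance at A: R2 ‖ 6.610 = 3.956 MΩ.
V_A = 13.1 × 3.956/(7.48 + 3.956) = 4.531 V.
Stage 2 is unloaded, so V_B = V_A · R4/(R3+R4) = 4.531 × 4.41/6.610 = 3.023 V.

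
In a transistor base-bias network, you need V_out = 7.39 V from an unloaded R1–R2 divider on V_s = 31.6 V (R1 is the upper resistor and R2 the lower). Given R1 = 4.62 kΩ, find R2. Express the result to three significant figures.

Required fraction k = V_out/V_s = 0.2339.
So R2 = R1 · V_out/(V_s − V_out) = 4.62 × 7.39/(31.6 − 7.39) = 4.62 × 0.3052 = 1.410 kΩ.

R2 ≈ 1.41 kΩ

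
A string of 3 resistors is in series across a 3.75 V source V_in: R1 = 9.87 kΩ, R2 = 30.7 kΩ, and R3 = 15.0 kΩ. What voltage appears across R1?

V ≈ 0.666 V

Total series resistance ΣR = 9.87 + 30.7 + 15.0 = 55.57 kΩ.
V = V_in · R/ΣR = 3.75 × 0.1776 = 0.6661 V.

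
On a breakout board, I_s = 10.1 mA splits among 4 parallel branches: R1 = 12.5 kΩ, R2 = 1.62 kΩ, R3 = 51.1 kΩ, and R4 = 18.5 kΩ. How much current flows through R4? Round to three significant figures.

Total conductance ΣG = 1/12.5 + 1/1.62 + 1/51.1 + 1/18.5 = 0.7709 (units of 1/kΩ).
By the current-divider rule, I = I_s · G_k/ΣG = 10.1 × 0.07012 = 0.7082 mA.

I ≈ 0.708 mA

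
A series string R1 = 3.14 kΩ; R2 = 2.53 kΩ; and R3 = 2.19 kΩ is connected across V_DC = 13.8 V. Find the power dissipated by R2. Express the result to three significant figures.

P ≈ 7.80 mW

ΣR = 7.860 kΩ → I = 13.8/7.860 = 1.756 mA.
P = I²R = 3.083 × 2.53 = 7.799 mW.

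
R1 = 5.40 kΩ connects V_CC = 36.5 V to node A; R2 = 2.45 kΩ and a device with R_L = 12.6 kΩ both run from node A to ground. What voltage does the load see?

V_out ≈ 10.0 V

First combine the lower leg with the load: R2 ‖ R_L = 2.051 kΩ.
Voltage divider with the loaded lower leg: V_out = 36.5 × 2.051/(5.40 + 2.051) = 36.5 × 0.2753 = 10.05 V.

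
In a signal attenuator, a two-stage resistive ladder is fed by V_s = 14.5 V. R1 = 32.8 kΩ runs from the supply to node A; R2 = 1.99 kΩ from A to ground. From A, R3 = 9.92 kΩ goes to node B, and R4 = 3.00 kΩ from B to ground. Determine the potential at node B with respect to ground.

V_B ≈ 0.168 V

Node A sees R2 in parallel with the series input of stage 2, R3 + R4 = 12.92 kΩ.
R2 ‖ (R3+R4) = 1.724 kΩ.
V_A = 14.5 × 1.724/(32.8 + 1.724) = 0.7242 V.
Stage 2 is unloaded, so V_B = V_A · R4/(R3+R4) = 0.7242 × 3.00/12.92 = 0.1682 V.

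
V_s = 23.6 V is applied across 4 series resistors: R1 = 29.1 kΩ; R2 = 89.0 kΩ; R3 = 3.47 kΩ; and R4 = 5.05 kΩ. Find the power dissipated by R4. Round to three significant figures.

Series current I = V_s/ΣR = 23.6/126.6 = 0.1864 mA.
P(R4) = I²·R4 = (0.1864)² × 5.05 = 0.1754 mW.

P ≈ 0.175 mW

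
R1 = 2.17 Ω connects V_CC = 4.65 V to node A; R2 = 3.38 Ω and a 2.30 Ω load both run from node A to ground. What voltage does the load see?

R2 ‖ R_L = (3.38 × 2.30)/(3.38 + 2.30) = 1.369 Ω.
Now apply the divider: V_out = 4.65 × 0.3868 = 1.798 V.

V_out ≈ 1.80 V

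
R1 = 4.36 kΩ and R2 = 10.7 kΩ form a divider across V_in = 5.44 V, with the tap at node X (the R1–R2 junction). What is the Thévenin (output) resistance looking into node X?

Looking into X with the source shorted: R_th = R1·R2/(R1+R2) = 4.360 × 10.7/15.06 = 3.098 kΩ.

R_th ≈ 3.10 kΩ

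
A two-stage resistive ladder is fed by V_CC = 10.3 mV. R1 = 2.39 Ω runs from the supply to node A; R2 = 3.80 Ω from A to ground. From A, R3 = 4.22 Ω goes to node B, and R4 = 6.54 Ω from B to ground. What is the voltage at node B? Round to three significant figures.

V_B ≈ 3.38 mV

Looking into the second stage from A: R3 + R4 = 10.76 Ω appears in parallel with R2.
R2 ‖ (R3+R4) = 2.808 Ω.
First divider: V_A = V_CC · 2.808/(2.39 + 2.808) = 5.564 mV.
Stage 2 is unloaded, so V_B = V_A · R4/(R3+R4) = 5.564 × 6.54/10.76 = 3.382 mV.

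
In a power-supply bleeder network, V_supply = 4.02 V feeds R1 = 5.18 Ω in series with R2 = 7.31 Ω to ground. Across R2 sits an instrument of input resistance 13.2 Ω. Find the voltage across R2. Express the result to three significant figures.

The load sits in parallel with R2, giving an effective lower resistance R2' = R2·R_L/(R2+R_L) = 4.705 Ω.
Now apply the divider: V_out = 4.02 × 0.4760 = 1.913 V.

V_out ≈ 1.91 V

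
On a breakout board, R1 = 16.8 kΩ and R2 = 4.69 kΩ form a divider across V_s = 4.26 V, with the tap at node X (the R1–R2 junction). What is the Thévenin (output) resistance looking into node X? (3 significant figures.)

Looking into X with the source shorted: R_th = R1·R2/(R1+R2) = 16.80 × 4.69/21.49 = 3.666 kΩ.

R_th ≈ 3.67 kΩ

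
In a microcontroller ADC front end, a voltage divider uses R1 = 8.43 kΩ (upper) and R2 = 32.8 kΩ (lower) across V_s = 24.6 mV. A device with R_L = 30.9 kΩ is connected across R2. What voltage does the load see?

R2 ‖ R_L = (32.8 × 30.9)/(32.8 + 30.9) = 15.91 kΩ.
Then V_out = V_s · R2'/(R1 + R2') = 24.6 × 15.91/24.34 = 16.08 mV.
(Unloaded it would be 19.6 mV; the load pulls it down.)

V_out ≈ 16.1 mV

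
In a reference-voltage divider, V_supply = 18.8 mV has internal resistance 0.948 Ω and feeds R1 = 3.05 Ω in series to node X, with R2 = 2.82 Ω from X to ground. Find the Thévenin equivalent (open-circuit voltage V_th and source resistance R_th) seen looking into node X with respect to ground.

V_th ≈ 7.78 mV, R_th ≈ 1.65 Ω

R1' = 0.948 + 3.05 = 3.998 Ω (source resistance + R1).
With X open, the divider is unloaded: V_th = 18.8 × 2.82/6.818 = 7.776 mV.
Looking into X with the source shorted: R_th = R1'·R2/(R1'+R2) = 3.998 × 2.82/6.818 = 1.654 Ω.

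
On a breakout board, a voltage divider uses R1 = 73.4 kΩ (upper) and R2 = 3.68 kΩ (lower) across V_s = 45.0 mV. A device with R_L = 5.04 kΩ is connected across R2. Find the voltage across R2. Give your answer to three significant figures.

First combine the lower leg with the load: R2 ‖ R_L = 2.127 kΩ.
Now apply the divider: V_out = 45.0 × 0.02816 = 1.267 mV.

V_out ≈ 1.27 mV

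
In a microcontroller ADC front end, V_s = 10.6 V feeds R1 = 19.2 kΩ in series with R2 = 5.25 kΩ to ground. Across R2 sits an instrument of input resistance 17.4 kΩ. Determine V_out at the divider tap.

The load sits in parallel with R2, giving an effective lower resistance R2' = R2·R_L/(R2+R_L) = 4.033 kΩ.
Now apply the divider: V_out = 10.6 × 0.1736 = 1.840 V.

V_out ≈ 1.84 V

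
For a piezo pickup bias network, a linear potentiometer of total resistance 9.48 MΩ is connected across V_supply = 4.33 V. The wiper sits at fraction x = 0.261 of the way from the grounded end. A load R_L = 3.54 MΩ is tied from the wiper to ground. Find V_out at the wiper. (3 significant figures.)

V_out ≈ 0.745 V

Lower segment x·R_p = 2.474 MΩ; upper segment (1−x)·R_p = 7.006 MΩ.
R_L loads the lower segment: effective lower R = 1.456 MΩ.
Loaded-divider output: V_out = 4.33 × 0.1721 = 0.7452 V.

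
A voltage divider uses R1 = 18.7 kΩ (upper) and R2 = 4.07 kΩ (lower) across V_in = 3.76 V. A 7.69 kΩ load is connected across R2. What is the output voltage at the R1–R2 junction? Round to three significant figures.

The load sits in parallel with R2, giving an effective lower resistance R2' = R2·R_L/(R2+R_L) = 2.661 kΩ.
Voltage divider with the loaded lower leg: V_out = 3.76 × 2.661/(18.7 + 2.661) = 3.76 × 0.1246 = 0.4685 V.

V_out ≈ 0.468 V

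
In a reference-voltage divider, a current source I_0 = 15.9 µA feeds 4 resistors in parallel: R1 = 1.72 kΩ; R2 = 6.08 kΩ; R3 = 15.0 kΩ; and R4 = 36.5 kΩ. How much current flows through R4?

I ≈ 0.519 µA

Total conductance ΣG = 1/1.72 + 1/6.08 + 1/15.0 + 1/36.5 = 0.8399 (units of 1/kΩ).
By the current-divider rule, I = I_0 · G_k/ΣG = 15.9 × 0.03262 = 0.5186 µA.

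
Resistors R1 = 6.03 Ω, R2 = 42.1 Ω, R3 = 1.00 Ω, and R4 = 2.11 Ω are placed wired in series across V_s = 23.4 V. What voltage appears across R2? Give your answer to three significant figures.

ΣR = 6.03 + 42.1 + 1.00 + 2.11 = 51.24 Ω.
Voltage divider: V = V_s · (42.10 / 51.24) = 23.4 × 0.8216 = 19.23 V.

V ≈ 19.2 V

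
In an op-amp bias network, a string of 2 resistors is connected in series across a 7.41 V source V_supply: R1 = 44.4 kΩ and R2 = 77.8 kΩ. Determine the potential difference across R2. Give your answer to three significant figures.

V ≈ 4.72 V

Total series resistance ΣR = 44.4 + 77.8 = 122.2 kΩ.
By the voltage-divider rule, V = 7.41 × 77.80/122.2 = 4.718 V.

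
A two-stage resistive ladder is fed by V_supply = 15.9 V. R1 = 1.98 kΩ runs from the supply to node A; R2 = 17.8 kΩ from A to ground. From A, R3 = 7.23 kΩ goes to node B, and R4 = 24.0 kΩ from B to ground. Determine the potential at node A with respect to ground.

Node A sees R2 in parallel with the series input of stage 2, R3 + R4 = 31.23 kΩ.
R2 ‖ (R3+R4) = 11.34 kΩ.
V_A = 15.9 × 11.34/(1.98 + 11.34) = 13.54 V.

V_A ≈ 13.5 V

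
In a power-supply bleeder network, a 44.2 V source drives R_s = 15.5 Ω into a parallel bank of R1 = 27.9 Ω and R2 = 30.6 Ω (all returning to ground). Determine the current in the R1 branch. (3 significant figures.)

I ≈ 0.768 A

Equivalent of the parallel group: R_p = 14.59 Ω.
V_A = 44.2 × 14.59/30.09 = 21.43 V.
Branch current I = V_A/R1 = 21.43/27.9 = 0.7683 A.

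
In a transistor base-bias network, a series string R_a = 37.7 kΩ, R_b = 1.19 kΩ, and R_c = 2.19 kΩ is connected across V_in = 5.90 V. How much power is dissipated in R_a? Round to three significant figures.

The common current is I = 5.90/41.08 = 0.1436 mA.
V(R_a) = I·R = 5.415 V; P = V·I = 5.415 × 0.1436 = 0.7777 mW.

P ≈ 0.778 mW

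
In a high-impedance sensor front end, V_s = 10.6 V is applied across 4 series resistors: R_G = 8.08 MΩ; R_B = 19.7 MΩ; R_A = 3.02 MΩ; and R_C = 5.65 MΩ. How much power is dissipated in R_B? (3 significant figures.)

ΣR = 36.45 MΩ → I = 10.6/36.45 = 0.2908 µA.
P = I²R = 0.08457 × 19.7 = 1.666 µW.

P ≈ 1.67 µW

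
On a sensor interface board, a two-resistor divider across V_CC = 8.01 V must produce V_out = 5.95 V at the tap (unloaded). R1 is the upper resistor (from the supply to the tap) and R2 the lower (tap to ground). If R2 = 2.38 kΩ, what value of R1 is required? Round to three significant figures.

R1 ≈ 0.824 kΩ

Required fraction k = V_out/V_CC = 0.7428.
Rearranging, R1 = R2·(1−k)/k = 2.38 × 0.3462 = 0.8240 kΩ.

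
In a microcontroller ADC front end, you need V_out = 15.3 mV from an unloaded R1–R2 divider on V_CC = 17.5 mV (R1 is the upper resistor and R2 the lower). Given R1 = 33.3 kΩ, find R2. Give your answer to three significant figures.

The divider ratio is R2/(R1+R2) = 15.3/17.5 = 0.8743.
Rearranging, R2 = R1·k/(1−k) = 33.3 × 6.955 = 231.6 kΩ.

R2 ≈ 232 kΩ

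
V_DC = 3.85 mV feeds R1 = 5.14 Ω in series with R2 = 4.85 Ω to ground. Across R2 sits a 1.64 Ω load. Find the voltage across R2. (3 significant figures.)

The load sits in parallel with R2, giving an effective lower resistance R2' = R2·R_L/(R2+R_L) = 1.226 Ω.
Now apply the divider: V_out = 3.85 × 0.1925 = 0.7412 mV.

V_out ≈ 0.741 mV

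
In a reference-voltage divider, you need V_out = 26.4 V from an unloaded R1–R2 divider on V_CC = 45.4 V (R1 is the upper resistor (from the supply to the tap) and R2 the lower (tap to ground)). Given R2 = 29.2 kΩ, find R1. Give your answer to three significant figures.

The divider ratio is R2/(R1+R2) = 26.4/45.4 = 0.5815.
So R1 = R2 · (V_CC/V_out − 1) = 29.2 × (45.4/26.4 − 1) = 29.2 × 0.7197 = 21.02 kΩ.

R1 ≈ 21.0 kΩ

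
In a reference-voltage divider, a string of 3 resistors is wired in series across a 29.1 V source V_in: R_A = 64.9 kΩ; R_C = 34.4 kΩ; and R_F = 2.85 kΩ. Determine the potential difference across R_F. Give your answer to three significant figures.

V ≈ 0.812 V

Series total: ΣR = 64.9 + 34.4 + 2.85 = 102.2 kΩ.
V = V_in · R/ΣR = 29.1 × 0.02790 = 0.8119 V.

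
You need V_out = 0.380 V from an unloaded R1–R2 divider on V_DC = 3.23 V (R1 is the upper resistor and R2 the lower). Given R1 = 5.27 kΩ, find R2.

The divider ratio is R2/(R1+R2) = 0.380/3.23 = 0.1176.
R2 = R1 · 0.1176/(1 − 0.1176) = 0.7027 kΩ.

R2 ≈ 0.703 kΩ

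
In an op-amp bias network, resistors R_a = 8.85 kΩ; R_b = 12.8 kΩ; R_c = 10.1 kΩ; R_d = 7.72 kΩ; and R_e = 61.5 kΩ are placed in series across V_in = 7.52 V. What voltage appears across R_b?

V ≈ 0.953 V

Total series resistance ΣR = 8.85 + 12.8 + 10.1 + 7.72 + 61.5 = 101.0 kΩ.
Voltage divider: V = V_in · (12.80 / 101.0) = 7.52 × 0.1268 = 0.9533 V.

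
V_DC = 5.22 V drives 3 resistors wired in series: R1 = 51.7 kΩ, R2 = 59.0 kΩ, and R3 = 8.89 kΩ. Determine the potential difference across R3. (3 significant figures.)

V ≈ 0.388 V

Series total: ΣR = 51.7 + 59.0 + 8.89 = 119.6 kΩ.
By the voltage-divider rule, V = 5.22 × 8.890/119.6 = 0.3880 V.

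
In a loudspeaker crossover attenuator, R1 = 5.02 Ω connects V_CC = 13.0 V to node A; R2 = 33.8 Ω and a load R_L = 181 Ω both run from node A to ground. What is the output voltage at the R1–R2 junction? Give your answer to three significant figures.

R2 ‖ R_L = (33.8 × 181)/(33.8 + 181) = 28.48 Ω.
Then V_out = V_CC · R2'/(R1 + R2') = 13.0 × 28.48/33.50 = 11.05 V.
(Unloaded it would be 11.3 V; the load pulls it down.)

V_out ≈ 11.1 V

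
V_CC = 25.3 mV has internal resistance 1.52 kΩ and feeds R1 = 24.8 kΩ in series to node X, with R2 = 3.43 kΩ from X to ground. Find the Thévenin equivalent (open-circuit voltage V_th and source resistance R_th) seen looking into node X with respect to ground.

V_th ≈ 2.92 mV, R_th ≈ 3.03 kΩ

R1' = 1.52 + 24.8 = 26.32 kΩ (source resistance + R1).
With X open, the divider is unloaded: V_th = 25.3 × 3.43/29.75 = 2.917 mV.
Zeroing V_CC shorts the top of R1' to ground, so R_th = R1' ‖ R2 = 3.035 kΩ.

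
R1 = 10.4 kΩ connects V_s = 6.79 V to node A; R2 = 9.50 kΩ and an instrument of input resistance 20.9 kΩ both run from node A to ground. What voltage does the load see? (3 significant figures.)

V_out ≈ 2.62 V

First combine the lower leg with the load: R2 ‖ R_L = 6.531 kΩ.
Then V_out = V_s · R2'/(R1 + R2') = 6.79 × 6.531/16.93 = 2.619 V.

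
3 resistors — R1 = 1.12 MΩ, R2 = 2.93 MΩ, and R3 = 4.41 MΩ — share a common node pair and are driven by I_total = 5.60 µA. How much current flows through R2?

Total conductance ΣG = 1/1.12 + 1/2.93 + 1/4.41 = 1.461 (units of 1/MΩ).
Current divider: I(R2) = I_total · G_k/ΣG = 5.60 × (0.3413/1.461) = 5.60 × 0.2336 = 1.308 µA.

I ≈ 1.31 µA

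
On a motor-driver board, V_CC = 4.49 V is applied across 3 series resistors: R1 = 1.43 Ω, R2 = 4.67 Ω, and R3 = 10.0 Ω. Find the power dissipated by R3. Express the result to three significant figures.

ΣR = 16.10 Ω → I = 4.49/16.10 = 0.2789 A.
V(R3) = I·R = 2.789 V; P = V·I = 2.789 × 0.2789 = 0.7778 W.

P ≈ 0.778 W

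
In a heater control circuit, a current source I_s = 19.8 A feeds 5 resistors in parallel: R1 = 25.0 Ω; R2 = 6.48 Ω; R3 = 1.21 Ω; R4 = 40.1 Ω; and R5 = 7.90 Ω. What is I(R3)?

I ≈ 14.0 A

Conductances: ΣG = 1/25.0 + 1/6.48 + 1/1.21 + 1/40.1 + 1/7.90 = 1.172 (1/Ω).
Current divider: I(R3) = I_s · G_k/ΣG = 19.8 × (0.8264/1.172) = 19.8 × 0.7050 = 13.96 A.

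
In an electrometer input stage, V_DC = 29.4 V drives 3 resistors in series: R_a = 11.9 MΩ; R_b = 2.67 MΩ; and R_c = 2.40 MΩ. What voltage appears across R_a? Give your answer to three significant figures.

Series total: ΣR = 11.9 + 2.67 + 2.40 = 16.97 MΩ.
Voltage divider: V = V_DC · (11.90 / 16.97) = 29.4 × 0.7012 = 20.62 V.

V ≈ 20.6 V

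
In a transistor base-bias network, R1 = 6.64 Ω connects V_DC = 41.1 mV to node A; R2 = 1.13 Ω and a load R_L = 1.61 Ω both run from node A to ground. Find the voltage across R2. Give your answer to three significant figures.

First combine the lower leg with the load: R2 ‖ R_L = 0.6640 Ω.
Then V_out = V_DC · R2'/(R1 + R2') = 41.1 × 0.6640/7.304 = 3.736 mV.

V_out ≈ 3.74 mV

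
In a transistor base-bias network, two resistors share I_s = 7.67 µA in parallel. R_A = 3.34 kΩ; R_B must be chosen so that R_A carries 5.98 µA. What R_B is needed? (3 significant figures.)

R_B ≈ 11.8 kΩ

Two-branch current divider: I_A = I_s · R_B/(R_A + R_B).
5.98/7.67 = R_B/(R_A + R_B) → R_B = R_A · (0.7797)/(1 − 0.7797) = 3.34 × 3.538 = 11.82 kΩ.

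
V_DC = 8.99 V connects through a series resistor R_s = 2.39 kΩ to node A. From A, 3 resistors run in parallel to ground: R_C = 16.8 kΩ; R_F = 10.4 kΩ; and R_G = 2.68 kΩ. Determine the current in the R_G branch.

Equivalent of the parallel group: R_p = 1.891 kΩ.
V_A by voltage divider: V_A = 8.99 × 1.891/(2.39 + 1.891) = 3.971 V.
Branch current I = V_A/R_G = 3.971/2.68 = 1.482 mA.

I ≈ 1.48 mA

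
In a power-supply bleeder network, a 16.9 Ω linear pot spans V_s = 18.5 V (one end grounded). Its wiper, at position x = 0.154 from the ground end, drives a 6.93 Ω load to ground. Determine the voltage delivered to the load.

Split the track: R_lower = x·R_p = 2.603 Ω, R_upper = (1−x)·R_p = 14.30 Ω.
Lower segment in parallel with the load: 2.603 ‖ 6.93 = 1.892 Ω.
Loaded-divider output: V_out = 18.5 × 0.1169 = 2.162 V.
(Unloaded: V_out = x·V_s = 2.85 V.)

V_out ≈ 2.16 V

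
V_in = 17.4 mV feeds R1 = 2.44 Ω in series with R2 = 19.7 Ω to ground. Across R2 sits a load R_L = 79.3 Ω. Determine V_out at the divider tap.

V_out ≈ 15.1 mV

First combine the lower leg with the load: R2 ‖ R_L = 15.78 Ω.
Then V_out = V_in · R2'/(R1 + R2') = 17.4 × 15.78/18.22 = 15.07 mV.
(Unloaded it would be 15.5 mV; the load pulls it down.)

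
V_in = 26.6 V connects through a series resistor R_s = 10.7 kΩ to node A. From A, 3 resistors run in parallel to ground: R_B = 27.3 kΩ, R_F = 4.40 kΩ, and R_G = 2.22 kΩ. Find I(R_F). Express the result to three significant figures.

Combine the parallel branches: R_p = (1/27.3 + 1/4.40 + 1/2.22)⁻¹ = 1.400 kΩ.
V_A = 26.6 × 1.400/12.10 = 3.077 V.
I(R_F) = V_A / R_F = 3.077/4.40 = 0.6994 mA.
(Check via current divider: I_total = 2.198 mA; share G_k/ΣG = 0.3182 → same result.)

I ≈ 0.699 mA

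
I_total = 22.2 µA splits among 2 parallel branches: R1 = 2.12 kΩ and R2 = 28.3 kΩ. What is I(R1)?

For two parallel branches, I_k = I_total · (other R)/(sum of R).
I(R1) = 22.2 × 28.3/(2.12 + 28.3) = 22.2 × 0.9303 = 20.65 µA.

I ≈ 20.7 µA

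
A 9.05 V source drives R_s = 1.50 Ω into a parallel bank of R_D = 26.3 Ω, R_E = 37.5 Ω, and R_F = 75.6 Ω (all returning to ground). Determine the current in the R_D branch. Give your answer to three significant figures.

Equivalent of the parallel group: R_p = 12.83 Ω.
Node voltage V_A = V_CC · R_p/(R_s + R_p) = 9.05 × 0.8954 = 8.103 V.
Branch current I = V_A/R_D = 8.103/26.3 = 0.3081 A.

I ≈ 0.308 A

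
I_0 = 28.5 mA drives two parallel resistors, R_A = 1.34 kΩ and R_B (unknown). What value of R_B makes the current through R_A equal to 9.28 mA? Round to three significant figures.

R_B ≈ 0.647 kΩ

In a two-way split, I_A/I_0 = R_B/(R_A + R_B).
9.28/28.5 = R_B/(R_A + R_B) → R_B = R_A · (0.3256)/(1 − 0.3256) = 1.34 × 0.4828 = 0.6470 kΩ.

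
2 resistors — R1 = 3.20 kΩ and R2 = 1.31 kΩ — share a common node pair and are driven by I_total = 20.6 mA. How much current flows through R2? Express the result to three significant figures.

I ≈ 14.6 mA

Two-branch current divider: I_k = I_total · R_other/(R_1 + R_2).
So I = 20.6 × 3.20/4.510 = 14.62 mA.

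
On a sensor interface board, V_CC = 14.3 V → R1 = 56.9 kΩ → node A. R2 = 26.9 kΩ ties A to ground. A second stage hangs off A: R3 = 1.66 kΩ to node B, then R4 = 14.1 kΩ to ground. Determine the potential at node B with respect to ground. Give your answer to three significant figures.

Node A sees R2 in parallel with the series input of stage 2, R3 + R4 = 15.76 kΩ.
Effective lower resistance at A: R2 ‖ 15.76 = 9.938 kΩ.
First divider: V_A = V_CC · 9.938/(56.9 + 9.938) = 2.126 V.
Stage 2 is unloaded, so V_B = V_A · R4/(R3+R4) = 2.126 × 14.1/15.76 = 1.902 V.

V_B ≈ 1.90 V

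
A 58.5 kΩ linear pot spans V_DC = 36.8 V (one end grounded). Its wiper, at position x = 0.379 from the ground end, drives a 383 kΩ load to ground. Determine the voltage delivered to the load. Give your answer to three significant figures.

V_out ≈ 13.5 V

The pot divides into 36.33 kΩ above the wiper and 22.17 kΩ below.
Lower segment in parallel with the load: 22.17 ‖ 383 = 20.96 kΩ.
Loaded-divider output: V_out = 36.8 × 0.3658 = 13.46 V.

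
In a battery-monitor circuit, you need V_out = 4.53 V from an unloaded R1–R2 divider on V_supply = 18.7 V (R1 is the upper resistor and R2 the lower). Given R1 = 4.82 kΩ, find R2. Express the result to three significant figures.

The divider ratio is R2/(R1+R2) = 4.53/18.7 = 0.2422.
So R2 = R1 · V_out/(V_supply − V_out) = 4.82 × 4.53/(18.7 − 4.53) = 4.82 × 0.3197 = 1.541 kΩ.

R2 ≈ 1.54 kΩ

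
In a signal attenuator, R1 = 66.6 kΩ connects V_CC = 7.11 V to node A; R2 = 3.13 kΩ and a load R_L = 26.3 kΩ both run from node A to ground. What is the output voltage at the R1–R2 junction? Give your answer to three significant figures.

The load sits in parallel with R2, giving an effective lower resistance R2' = R2·R_L/(R2+R_L) = 2.797 kΩ.
Then V_out = V_CC · R2'/(R1 + R2') = 7.11 × 2.797/69.40 = 0.2866 V.
(Unloaded it would be 0.319 V; the load pulls it down.)

V_out ≈ 0.287 V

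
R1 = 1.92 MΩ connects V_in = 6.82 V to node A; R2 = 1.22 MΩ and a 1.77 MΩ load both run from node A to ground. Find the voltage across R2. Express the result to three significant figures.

V_out ≈ 1.86 V

First combine the lower leg with the load: R2 ‖ R_L = 0.7222 MΩ.
Voltage divider with the loaded lower leg: V_out = 6.82 × 0.7222/(1.92 + 0.7222) = 6.82 × 0.2733 = 1.864 V.
(Unloaded it would be 2.65 V; the load pulls it down.)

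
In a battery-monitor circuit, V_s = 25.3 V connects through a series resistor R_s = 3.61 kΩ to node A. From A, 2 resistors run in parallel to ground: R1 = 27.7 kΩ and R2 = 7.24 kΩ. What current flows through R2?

I ≈ 2.15 mA

Combine the parallel branches: R_p = (1/27.7 + 1/7.24)⁻¹ = 5.740 kΩ.
Node voltage V_A = V_s · R_p/(R_s + R_p) = 25.3 × 0.6139 = 15.53 V.
I(R2) = V_A / R2 = 15.53/7.24 = 2.145 mA.
(Check via current divider: I_total = 2.706 mA; share G_k/ΣG = 0.7928 → same result.)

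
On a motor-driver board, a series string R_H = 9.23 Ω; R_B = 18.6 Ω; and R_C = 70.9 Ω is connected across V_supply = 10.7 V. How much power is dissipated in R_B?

P ≈ 0.218 W

The common current is I = 10.7/98.73 = 0.1084 A.
P = I²R = 0.01175 × 18.6 = 0.2185 W.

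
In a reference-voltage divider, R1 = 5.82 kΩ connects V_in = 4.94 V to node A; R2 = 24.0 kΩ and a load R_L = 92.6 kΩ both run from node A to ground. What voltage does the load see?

V_out ≈ 3.78 V

First combine the lower leg with the load: R2 ‖ R_L = 19.06 kΩ.
Then V_out = V_in · R2'/(R1 + R2') = 4.94 × 19.06/24.88 = 3.784 V.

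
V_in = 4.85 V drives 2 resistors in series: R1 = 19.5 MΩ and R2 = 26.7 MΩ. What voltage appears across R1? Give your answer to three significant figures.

Series total: ΣR = 19.5 + 26.7 = 46.20 MΩ.
V = V_in · R/ΣR = 4.85 × 0.4221 = 2.047 V.

V ≈ 2.05 V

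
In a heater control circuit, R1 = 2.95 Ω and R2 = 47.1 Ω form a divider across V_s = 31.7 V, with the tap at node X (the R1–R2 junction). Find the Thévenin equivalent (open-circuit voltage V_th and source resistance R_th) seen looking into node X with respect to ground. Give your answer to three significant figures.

V_th ≈ 29.8 V, R_th ≈ 2.78 Ω

With X open, the divider is unloaded: V_th = 31.7 × 47.1/50.05 = 29.83 V.
Looking into X with the source shorted: R_th = R1·R2/(R1+R2) = 2.950 × 47.1/50.05 = 2.776 Ω.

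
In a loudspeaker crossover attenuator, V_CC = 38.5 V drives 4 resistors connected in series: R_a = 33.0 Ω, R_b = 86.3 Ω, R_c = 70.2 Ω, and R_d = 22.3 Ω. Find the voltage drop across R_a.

ΣR = 33.0 + 86.3 + 70.2 + 22.3 = 211.8 Ω.
Voltage divider: V = V_CC · (33.00 / 211.8) = 38.5 × 0.1558 = 5.999 V.

V ≈ 6.00 V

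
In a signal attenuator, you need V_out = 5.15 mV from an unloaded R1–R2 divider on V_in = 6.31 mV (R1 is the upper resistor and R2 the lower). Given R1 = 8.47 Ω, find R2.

R2 ≈ 37.6 Ω

The divider ratio is R2/(R1+R2) = 5.15/6.31 = 0.8162.
R2 = R1 · 0.8162/(1 − 0.8162) = 37.60 Ω.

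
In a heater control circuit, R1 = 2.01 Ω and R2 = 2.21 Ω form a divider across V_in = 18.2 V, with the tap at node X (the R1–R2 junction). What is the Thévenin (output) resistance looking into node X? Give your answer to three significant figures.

Zeroing V_in shorts the top of R1 to ground, so R_th = R1 ‖ R2 = 1.053 Ω.

R_th ≈ 1.05 Ω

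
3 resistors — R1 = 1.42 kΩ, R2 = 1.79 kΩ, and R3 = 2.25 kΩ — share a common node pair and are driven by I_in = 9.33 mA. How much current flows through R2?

I ≈ 3.05 mA

ΣG = 1/1.42 + 1/1.79 + 1/2.25 = 1.707.
By the current-divider rule, I = I_in · G_k/ΣG = 9.33 × 0.3272 = 3.053 mA.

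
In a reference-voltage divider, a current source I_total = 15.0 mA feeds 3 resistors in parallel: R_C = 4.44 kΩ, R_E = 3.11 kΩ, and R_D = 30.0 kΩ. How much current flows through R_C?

I ≈ 5.82 mA

Conductances: ΣG = 1/4.44 + 1/3.11 + 1/30.0 = 0.5801 (1/kΩ).
R_C takes the fraction G_k/ΣG = 0.2252/0.5801 = 0.3883, so I = 15.0 × 0.3883 = 5.824 mA.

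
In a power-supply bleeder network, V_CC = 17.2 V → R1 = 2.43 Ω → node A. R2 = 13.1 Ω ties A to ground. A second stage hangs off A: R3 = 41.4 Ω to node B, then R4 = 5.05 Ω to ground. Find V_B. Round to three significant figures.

V_B ≈ 1.51 V

Looking into the second stage from A: R3 + R4 = 46.45 Ω appears in parallel with R2.
Effective lower resistance at A: R2 ‖ 46.45 = 10.22 Ω.
First divider: V_A = V_CC · 10.22/(2.43 + 10.22) = 13.90 V.
Then the unloaded second divider: V_B = V_A × R4/(R3+R4) = 13.90 × 0.1087 = 1.511 V.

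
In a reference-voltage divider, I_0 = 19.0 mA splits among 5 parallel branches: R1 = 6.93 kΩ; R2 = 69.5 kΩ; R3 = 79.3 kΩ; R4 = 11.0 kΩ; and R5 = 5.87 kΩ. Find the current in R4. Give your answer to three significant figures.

I ≈ 3.99 mA

ΣG = 1/6.93 + 1/69.5 + 1/79.3 + 1/11.0 + 1/5.87 = 0.4326.
By the current-divider rule, I = I_0 · G_k/ΣG = 19.0 × 0.2102 = 3.993 mA.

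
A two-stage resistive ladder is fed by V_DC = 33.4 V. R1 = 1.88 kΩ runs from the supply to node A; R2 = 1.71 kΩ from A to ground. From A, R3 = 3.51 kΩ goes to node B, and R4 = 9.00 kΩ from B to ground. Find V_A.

Node A sees R2 in parallel with the series input of stage 2, R3 + R4 = 12.51 kΩ.
R2 ‖ (R3+R4) = 1.504 kΩ.
First divider: V_A = V_DC · 1.504/(1.88 + 1.504) = 14.85 V.

V_A ≈ 14.8 V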